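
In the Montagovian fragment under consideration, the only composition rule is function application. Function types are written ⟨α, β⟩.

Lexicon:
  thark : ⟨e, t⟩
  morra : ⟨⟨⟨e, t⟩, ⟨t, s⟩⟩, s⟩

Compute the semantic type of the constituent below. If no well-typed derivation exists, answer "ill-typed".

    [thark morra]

[thark morra]: ⟨e, t⟩ and ⟨⟨⟨e, t⟩, ⟨t, s⟩⟩, s⟩ cannot combine by function application — type clash.

ill-typed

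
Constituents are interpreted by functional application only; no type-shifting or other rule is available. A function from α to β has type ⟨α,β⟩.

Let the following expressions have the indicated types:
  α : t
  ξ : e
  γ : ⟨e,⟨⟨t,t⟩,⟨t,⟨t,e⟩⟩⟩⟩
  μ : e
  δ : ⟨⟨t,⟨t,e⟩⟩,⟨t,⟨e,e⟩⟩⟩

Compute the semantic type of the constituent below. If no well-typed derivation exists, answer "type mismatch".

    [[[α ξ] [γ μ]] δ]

[α ξ]: t with e — neither is a function whose domain matches the other; composition fails here.

type mismatch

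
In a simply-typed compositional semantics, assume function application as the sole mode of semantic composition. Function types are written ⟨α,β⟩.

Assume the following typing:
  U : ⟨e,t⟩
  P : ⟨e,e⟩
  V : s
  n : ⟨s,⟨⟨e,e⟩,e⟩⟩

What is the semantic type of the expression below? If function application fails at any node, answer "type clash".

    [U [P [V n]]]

[V n]: ⟨s,⟨⟨e,e⟩,e⟩⟩ applied to s yields ⟨⟨e,e⟩,e⟩.
[P [V n]]: ⟨⟨e,e⟩,e⟩ applied to ⟨e,e⟩ yields e.
[U [P [V n]]]: ⟨e,t⟩ applied to e yields t.

t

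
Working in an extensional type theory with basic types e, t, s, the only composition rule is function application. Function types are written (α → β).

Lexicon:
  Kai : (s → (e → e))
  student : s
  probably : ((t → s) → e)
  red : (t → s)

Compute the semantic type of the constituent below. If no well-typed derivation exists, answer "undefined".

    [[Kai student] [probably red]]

e

[Kai student]: (s → (e → e)) applied to s yields (e → e).
[probably red]: ((t → s) → e) applied to (t → s) yields e.
[[Kai student] [probably red]]: (e → e) applied to e yields e.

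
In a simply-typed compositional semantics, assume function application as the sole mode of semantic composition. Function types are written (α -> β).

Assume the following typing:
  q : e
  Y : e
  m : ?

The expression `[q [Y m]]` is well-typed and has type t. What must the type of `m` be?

[q [Y m]] is required to be t. q : e cannot yield t as functor, so [Y m] : (e -> t).
[Y m] is required to be (e -> t). Y : e cannot yield (e -> t) as functor, so m : (e -> (e -> t)).

(e -> (e -> t))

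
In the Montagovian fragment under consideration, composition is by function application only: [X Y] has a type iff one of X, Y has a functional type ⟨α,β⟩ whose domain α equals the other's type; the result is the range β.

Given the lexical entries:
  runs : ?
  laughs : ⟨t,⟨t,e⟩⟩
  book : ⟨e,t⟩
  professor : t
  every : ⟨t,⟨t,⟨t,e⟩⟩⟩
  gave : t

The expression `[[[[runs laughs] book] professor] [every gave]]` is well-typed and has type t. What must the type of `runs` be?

⟨⟨t,⟨t,e⟩⟩,⟨⟨e,t⟩,⟨t,⟨⟨t,⟨t,e⟩⟩,t⟩⟩⟩⟩

[[[[runs laughs] book] professor] [every gave]] is required to be t. [every gave] : ⟨t,⟨t,e⟩⟩ cannot yield t as functor, so [[[runs laughs] book] professor] : ⟨⟨t,⟨t,e⟩⟩,t⟩.
[[[runs laughs] book] professor] is required to be ⟨⟨t,⟨t,e⟩⟩,t⟩. professor : t cannot yield ⟨⟨t,⟨t,e⟩⟩,t⟩ as functor, so [[runs laughs] book] : ⟨t,⟨⟨t,⟨t,e⟩⟩,t⟩⟩.
[[runs laughs] book] is required to be ⟨t,⟨⟨t,⟨t,e⟩⟩,t⟩⟩. book : ⟨e,t⟩ cannot yield ⟨t,⟨⟨t,⟨t,e⟩⟩,t⟩⟩ as functor, so [runs laughs] : ⟨⟨e,t⟩,⟨t,⟨⟨t,⟨t,e⟩⟩,t⟩⟩⟩.
[runs laughs] is required to be ⟨⟨e,t⟩,⟨t,⟨⟨t,⟨t,e⟩⟩,t⟩⟩⟩. laughs : ⟨t,⟨t,e⟩⟩ cannot yield ⟨⟨e,t⟩,⟨t,⟨⟨t,⟨t,e⟩⟩,t⟩⟩⟩ as functor, so runs : ⟨⟨t,⟨t,e⟩⟩,⟨⟨e,t⟩,⟨t,⟨⟨t,⟨t,e⟩⟩,t⟩⟩⟩⟩.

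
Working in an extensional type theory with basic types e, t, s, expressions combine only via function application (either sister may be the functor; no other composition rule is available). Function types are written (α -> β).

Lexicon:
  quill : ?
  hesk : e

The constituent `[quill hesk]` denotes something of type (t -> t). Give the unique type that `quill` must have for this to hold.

(e -> (t -> t))

For [quill hesk] to have type (t -> t) with hesk of type e, quill must be the function: quill : (e -> (t -> t)).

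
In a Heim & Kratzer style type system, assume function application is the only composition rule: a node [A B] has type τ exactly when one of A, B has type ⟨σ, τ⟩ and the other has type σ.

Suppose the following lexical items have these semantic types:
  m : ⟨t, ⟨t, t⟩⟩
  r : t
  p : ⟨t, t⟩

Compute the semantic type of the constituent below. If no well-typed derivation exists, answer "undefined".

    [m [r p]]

[r p]: functor p : ⟨t, t⟩, argument r : t; result t.
[m [r p]]: functor m : ⟨t, ⟨t, t⟩⟩, argument [r p] : t; result ⟨t, t⟩.

⟨t, t⟩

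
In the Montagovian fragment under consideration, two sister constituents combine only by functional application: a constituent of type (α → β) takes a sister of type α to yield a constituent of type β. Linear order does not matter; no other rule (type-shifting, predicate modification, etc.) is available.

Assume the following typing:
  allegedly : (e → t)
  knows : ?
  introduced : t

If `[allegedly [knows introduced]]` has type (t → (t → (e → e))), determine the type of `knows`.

For [allegedly [knows introduced]] to have type (t → (t → (e → e))) with allegedly of type (e → t), [knows introduced] must be the function: [knows introduced] : ((e → t) → (t → (t → (e → e)))).
For [knows introduced] to have type ((e → t) → (t → (t → (e → e)))) with introduced of type t, knows must be the function: knows : (t → ((e → t) → (t → (t → (e → e))))).

(t → ((e → t) → (t → (t → (e → e)))))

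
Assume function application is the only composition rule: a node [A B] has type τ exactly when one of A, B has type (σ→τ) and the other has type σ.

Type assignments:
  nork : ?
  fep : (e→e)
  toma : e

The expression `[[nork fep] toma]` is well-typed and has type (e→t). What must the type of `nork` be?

[[nork fep] toma] is required to be (e→t). toma : e cannot yield (e→t) as functor, so [nork fep] : (e→(e→t)).
[nork fep] is required to be (e→(e→t)). fep : (e→e) cannot yield (e→(e→t)) as functor, so nork : ((e→e)→(e→(e→t))).

((e→e)→(e→(e→t)))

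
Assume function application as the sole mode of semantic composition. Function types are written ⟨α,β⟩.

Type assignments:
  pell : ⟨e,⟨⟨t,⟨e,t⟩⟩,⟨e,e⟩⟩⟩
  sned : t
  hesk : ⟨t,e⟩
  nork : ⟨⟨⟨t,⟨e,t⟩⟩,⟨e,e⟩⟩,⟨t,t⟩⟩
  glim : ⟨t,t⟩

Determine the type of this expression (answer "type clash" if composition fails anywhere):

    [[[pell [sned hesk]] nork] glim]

[sned hesk]: hesk is ⟨t,e⟩, sned is t; result e.
[pell [sned hesk]]: pell is ⟨e,⟨⟨t,⟨e,t⟩⟩,⟨e,e⟩⟩⟩, [sned hesk] is e; result ⟨⟨t,⟨e,t⟩⟩,⟨e,e⟩⟩.
[[pell [sned hesk]] nork]: nork is ⟨⟨⟨t,⟨e,t⟩⟩,⟨e,e⟩⟩,⟨t,t⟩⟩, [pell [sned hesk]] is ⟨⟨t,⟨e,t⟩⟩,⟨e,e⟩⟩; result ⟨t,t⟩.
At [[[pell [sned hesk]] nork] glim]: neither ⟨t,t⟩ nor ⟨t,t⟩ can take the other as argument; the node is ill-typed.

type clash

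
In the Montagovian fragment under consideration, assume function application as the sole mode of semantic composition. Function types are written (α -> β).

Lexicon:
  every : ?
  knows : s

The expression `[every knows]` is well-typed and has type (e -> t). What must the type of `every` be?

[every knows] must have type (e -> t). The sister knows has type s; that is not a function onto (e -> t), so every must be the functor, of type (s -> (e -> t)).

(s -> (e -> t))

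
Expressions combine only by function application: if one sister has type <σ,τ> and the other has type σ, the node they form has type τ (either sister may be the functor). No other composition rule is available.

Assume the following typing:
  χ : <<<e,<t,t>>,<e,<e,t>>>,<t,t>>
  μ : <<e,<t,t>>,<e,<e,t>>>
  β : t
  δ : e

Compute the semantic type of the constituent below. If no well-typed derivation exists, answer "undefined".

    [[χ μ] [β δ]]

[χ μ] — χ of type <<<e,<t,t>>,<e,<e,t>>>,<t,t>> combines with μ of type <<e,<t,t>>,<e,<e,t>>>: type <t,t>.
At [β δ]: neither t nor e can take the other as argument; the node is ill-typed.

undefined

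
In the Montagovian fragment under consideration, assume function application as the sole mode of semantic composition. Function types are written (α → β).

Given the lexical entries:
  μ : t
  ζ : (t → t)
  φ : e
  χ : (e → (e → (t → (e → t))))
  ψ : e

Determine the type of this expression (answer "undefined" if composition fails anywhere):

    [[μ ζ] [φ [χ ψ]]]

(e → t)

At [μ ζ], ζ : (t → t) takes μ : t, giving t.
At [χ ψ], χ : (e → (e → (t → (e → t)))) takes ψ : e, giving (e → (t → (e → t))).
At [φ [χ ψ]], [χ ψ] : (e → (t → (e → t))) takes φ : e, giving (t → (e → t)).
At [[μ ζ] [φ [χ ψ]]], [φ [χ ψ]] : (t → (e → t)) takes [μ ζ] : t, giving (e → t).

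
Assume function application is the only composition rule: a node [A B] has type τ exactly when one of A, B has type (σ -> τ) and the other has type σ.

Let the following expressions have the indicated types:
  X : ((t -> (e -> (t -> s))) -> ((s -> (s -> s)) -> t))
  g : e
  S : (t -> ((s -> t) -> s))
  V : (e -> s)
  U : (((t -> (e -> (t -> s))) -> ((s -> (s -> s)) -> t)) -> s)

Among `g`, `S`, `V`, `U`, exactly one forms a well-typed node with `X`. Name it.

g : e — neither side's domain matches the other.
S : (t -> ((s -> t) -> s)) — neither side's domain matches the other.
V : (e -> s) — neither side's domain matches the other.
U — combines: U : (((t -> (e -> (t -> s))) -> ((s -> (s -> s)) -> t)) -> s) takes X : ((t -> (e -> (t -> s))) -> ((s -> (s -> s)) -> t)) as argument, giving s.

U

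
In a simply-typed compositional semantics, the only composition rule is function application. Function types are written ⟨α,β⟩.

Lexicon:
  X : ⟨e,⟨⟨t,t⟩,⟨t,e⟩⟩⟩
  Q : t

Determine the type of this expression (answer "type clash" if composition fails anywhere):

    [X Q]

type clash

At [X Q]: neither ⟨e,⟨⟨t,t⟩,⟨t,e⟩⟩⟩ nor t can take the other as argument; the node is ill-typed.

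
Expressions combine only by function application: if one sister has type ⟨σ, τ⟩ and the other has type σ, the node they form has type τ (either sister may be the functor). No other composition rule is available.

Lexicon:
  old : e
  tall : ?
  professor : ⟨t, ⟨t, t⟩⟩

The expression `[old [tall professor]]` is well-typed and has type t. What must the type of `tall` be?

⟨⟨t, ⟨t, t⟩⟩, ⟨e, t⟩⟩

At [old [tall professor]] (required: t): old is e, which is not a function with range t; hence [tall professor] is the functor — type ⟨e, t⟩.
At [tall professor] (required: ⟨e, t⟩): professor is ⟨t, ⟨t, t⟩⟩, which is not a function with range ⟨e, t⟩; hence tall is the functor — type ⟨⟨t, ⟨t, t⟩⟩, ⟨e, t⟩⟩.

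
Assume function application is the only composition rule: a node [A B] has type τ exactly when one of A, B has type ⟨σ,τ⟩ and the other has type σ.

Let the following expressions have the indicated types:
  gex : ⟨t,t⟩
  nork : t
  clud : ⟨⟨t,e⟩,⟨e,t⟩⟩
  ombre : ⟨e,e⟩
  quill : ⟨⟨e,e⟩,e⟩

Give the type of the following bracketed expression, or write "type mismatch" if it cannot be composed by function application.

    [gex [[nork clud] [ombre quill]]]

[nork clud]: t with ⟨⟨t,e⟩,⟨e,t⟩⟩ — neither is a function whose domain matches the other; composition fails here.

type mismatch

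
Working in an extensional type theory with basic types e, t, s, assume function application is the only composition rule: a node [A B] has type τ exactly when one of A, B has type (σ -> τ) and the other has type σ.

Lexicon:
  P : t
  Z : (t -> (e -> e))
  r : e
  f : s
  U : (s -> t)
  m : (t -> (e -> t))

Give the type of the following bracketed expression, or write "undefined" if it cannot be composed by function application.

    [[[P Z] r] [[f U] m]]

[P Z] — Z of type (t -> (e -> e)) combines with P of type t: type (e -> e).
[[P Z] r] — [P Z] of type (e -> e) combines with r of type e: type e.
[f U] — U of type (s -> t) combines with f of type s: type t.
[[f U] m] — m of type (t -> (e -> t)) combines with [f U] of type t: type (e -> t).
[[[P Z] r] [[f U] m]] — [[f U] m] of type (e -> t) combines with [[P Z] r] of type e: type t.

t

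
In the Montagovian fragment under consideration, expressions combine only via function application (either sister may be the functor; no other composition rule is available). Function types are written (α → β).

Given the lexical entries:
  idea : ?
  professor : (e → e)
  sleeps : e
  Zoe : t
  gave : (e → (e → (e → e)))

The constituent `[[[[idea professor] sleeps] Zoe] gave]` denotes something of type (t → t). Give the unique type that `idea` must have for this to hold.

For [[[[idea professor] sleeps] Zoe] gave] to have type (t → t) with gave of type (e → (e → (e → e))), [[[idea professor] sleeps] Zoe] must be the function: [[[idea professor] sleeps] Zoe] : ((e → (e → (e → e))) → (t → t)).
For [[[idea professor] sleeps] Zoe] to have type ((e → (e → (e → e))) → (t → t)) with Zoe of type t, [[idea professor] sleeps] must be the function: [[idea professor] sleeps] : (t → ((e → (e → (e → e))) → (t → t))).
For [[idea professor] sleeps] to have type (t → ((e → (e → (e → e))) → (t → t))) with sleeps of type e, [idea professor] must be the function: [idea professor] : (e → (t → ((e → (e → (e → e))) → (t → t)))).
For [idea professor] to have type (e → (t → ((e → (e → (e → e))) → (t → t)))) with professor of type (e → e), idea must be the function: idea : ((e → e) → (e → (t → ((e → (e → (e → e))) → (t → t))))).

((e → e) → (e → (t → ((e → (e → (e → e))) → (t → t)))))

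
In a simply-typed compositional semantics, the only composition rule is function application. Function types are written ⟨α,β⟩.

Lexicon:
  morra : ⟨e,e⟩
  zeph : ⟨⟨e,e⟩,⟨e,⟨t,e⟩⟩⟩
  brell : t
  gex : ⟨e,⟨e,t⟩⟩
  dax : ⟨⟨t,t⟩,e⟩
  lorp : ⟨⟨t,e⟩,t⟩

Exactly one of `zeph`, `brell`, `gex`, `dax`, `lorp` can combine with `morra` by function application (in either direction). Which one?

zeph — combines: zeph : ⟨⟨e,e⟩,⟨e,⟨t,e⟩⟩⟩ takes morra : ⟨e,e⟩ as argument, giving ⟨e,⟨t,e⟩⟩.
brell : t — does not combine with morra.
gex : ⟨e,⟨e,t⟩⟩ — does not combine with morra.
dax : ⟨⟨t,t⟩,e⟩ — does not combine with morra.
lorp : ⟨⟨t,e⟩,t⟩ — does not combine with morra.

zeph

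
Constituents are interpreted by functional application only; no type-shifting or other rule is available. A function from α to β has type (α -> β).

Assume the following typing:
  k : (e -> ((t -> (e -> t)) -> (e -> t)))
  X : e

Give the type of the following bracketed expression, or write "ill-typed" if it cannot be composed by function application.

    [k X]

((t -> (e -> t)) -> (e -> t))

[k X]: k is (e -> ((t -> (e -> t)) -> (e -> t))), X is e; result ((t -> (e -> t)) -> (e -> t)).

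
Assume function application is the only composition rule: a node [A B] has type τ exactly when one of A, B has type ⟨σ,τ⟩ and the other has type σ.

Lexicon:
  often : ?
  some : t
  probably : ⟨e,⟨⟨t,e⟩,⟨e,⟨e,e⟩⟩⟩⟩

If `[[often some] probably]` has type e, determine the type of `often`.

⟨t,⟨⟨e,⟨⟨t,e⟩,⟨e,⟨e,e⟩⟩⟩⟩,e⟩⟩

[[often some] probably] is required to be e. probably : ⟨e,⟨⟨t,e⟩,⟨e,⟨e,e⟩⟩⟩⟩ cannot yield e as functor, so [often some] : ⟨⟨e,⟨⟨t,e⟩,⟨e,⟨e,e⟩⟩⟩⟩,e⟩.
[often some] is required to be ⟨⟨e,⟨⟨t,e⟩,⟨e,⟨e,e⟩⟩⟩⟩,e⟩. some : t cannot yield ⟨⟨e,⟨⟨t,e⟩,⟨e,⟨e,e⟩⟩⟩⟩,e⟩ as functor, so often : ⟨t,⟨⟨e,⟨⟨t,e⟩,⟨e,⟨e,e⟩⟩⟩⟩,e⟩⟩.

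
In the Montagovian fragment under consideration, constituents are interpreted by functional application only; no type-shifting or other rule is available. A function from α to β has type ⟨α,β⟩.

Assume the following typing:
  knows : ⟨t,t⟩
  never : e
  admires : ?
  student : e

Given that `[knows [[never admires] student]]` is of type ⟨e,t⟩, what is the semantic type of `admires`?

For [knows [[never admires] student]] to have type ⟨e,t⟩ with knows of type ⟨t,t⟩, [[never admires] student] must be the function: [[never admires] student] : ⟨⟨t,t⟩,⟨e,t⟩⟩.
For [[never admires] student] to have type ⟨⟨t,t⟩,⟨e,t⟩⟩ with student of type e, [never admires] must be the function: [never admires] : ⟨e,⟨⟨t,t⟩,⟨e,t⟩⟩⟩.
For [never admires] to have type ⟨e,⟨⟨t,t⟩,⟨e,t⟩⟩⟩ with never of type e, admires must be the function: admires : ⟨e,⟨e,⟨⟨t,t⟩,⟨e,t⟩⟩⟩⟩.

⟨e,⟨e,⟨⟨t,t⟩,⟨e,t⟩⟩⟩⟩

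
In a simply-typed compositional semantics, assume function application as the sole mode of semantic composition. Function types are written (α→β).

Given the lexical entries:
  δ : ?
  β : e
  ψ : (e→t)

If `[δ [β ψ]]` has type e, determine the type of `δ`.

(t→e)

For [δ [β ψ]] to have type e with [β ψ] of type t, δ must be the function: δ : (t→e).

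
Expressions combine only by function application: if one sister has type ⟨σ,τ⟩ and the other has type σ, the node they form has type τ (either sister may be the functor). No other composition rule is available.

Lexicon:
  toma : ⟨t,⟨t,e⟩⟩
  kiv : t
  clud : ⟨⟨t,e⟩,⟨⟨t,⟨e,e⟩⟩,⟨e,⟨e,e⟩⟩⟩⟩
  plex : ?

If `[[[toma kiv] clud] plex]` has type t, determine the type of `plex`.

⟨⟨⟨t,⟨e,e⟩⟩,⟨e,⟨e,e⟩⟩⟩,t⟩

[[[toma kiv] clud] plex] must have type t. The sister [[toma kiv] clud] has type ⟨⟨t,⟨e,e⟩⟩,⟨e,⟨e,e⟩⟩⟩; that is not a function onto t, so plex must be the functor, of type ⟨⟨⟨t,⟨e,e⟩⟩,⟨e,⟨e,e⟩⟩⟩,t⟩.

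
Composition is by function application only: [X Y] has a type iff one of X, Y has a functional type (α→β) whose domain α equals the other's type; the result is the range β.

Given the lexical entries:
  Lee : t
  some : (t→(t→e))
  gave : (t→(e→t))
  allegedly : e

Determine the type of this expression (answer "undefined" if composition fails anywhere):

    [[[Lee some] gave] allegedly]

undefined

At [Lee some], some : (t→(t→e)) takes Lee : t, giving (t→e).
At [[Lee some] gave]: neither (t→e) nor (t→(e→t)) can take the other as argument; the node is ill-typed.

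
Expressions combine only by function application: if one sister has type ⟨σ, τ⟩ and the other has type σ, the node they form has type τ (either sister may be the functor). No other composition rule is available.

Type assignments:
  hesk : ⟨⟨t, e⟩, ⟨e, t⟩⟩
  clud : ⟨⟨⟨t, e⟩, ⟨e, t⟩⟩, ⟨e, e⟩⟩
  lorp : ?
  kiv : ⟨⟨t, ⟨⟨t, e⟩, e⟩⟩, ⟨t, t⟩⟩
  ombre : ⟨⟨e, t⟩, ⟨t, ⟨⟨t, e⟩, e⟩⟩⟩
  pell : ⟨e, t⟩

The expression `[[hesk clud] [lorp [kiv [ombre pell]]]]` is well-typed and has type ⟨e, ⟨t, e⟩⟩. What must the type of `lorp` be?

[[hesk clud] [lorp [kiv [ombre pell]]]] must have type ⟨e, ⟨t, e⟩⟩. The sister [hesk clud] has type ⟨e, e⟩; that is not a function onto ⟨e, ⟨t, e⟩⟩, so [lorp [kiv [ombre pell]]] must be the functor, of type ⟨⟨e, e⟩, ⟨e, ⟨t, e⟩⟩⟩.
[lorp [kiv [ombre pell]]] must have type ⟨⟨e, e⟩, ⟨e, ⟨t, e⟩⟩⟩. The sister [kiv [ombre pell]] has type ⟨t, t⟩; that is not a function onto ⟨⟨e, e⟩, ⟨e, ⟨t, e⟩⟩⟩, so lorp must be the functor, of type ⟨⟨t, t⟩, ⟨⟨e, e⟩, ⟨e, ⟨t, e⟩⟩⟩⟩.

⟨⟨t, t⟩, ⟨⟨e, e⟩, ⟨e, ⟨t, e⟩⟩⟩⟩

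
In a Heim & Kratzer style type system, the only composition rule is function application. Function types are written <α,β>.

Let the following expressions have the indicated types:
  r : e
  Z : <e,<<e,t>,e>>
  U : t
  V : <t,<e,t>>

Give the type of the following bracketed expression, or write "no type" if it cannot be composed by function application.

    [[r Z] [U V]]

[r Z]: functor Z : <e,<<e,t>,e>>, argument r : e; result <<e,t>,e>.
[U V]: functor V : <t,<e,t>>, argument U : t; result <e,t>.
[[r Z] [U V]]: functor [r Z] : <<e,t>,e>, argument [U V] : <e,t>; result e.

e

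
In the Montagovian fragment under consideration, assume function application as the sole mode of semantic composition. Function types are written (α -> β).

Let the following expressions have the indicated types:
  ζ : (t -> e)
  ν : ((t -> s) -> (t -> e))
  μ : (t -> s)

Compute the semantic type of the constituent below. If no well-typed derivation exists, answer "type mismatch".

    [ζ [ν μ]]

[ν μ]: functor ν : ((t -> s) -> (t -> e)), argument μ : (t -> s); result (t -> e).
[ζ [ν μ]]: (t -> e) with (t -> e) — neither is a function whose domain matches the other; composition fails here.

type mismatch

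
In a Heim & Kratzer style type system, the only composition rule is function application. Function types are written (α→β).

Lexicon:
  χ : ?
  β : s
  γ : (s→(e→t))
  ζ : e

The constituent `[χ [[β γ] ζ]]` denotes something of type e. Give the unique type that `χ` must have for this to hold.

At [χ [[β γ] ζ]] (required: e): [[β γ] ζ] is t, which is not a function with range e; hence χ is the functor — type (t→e).

(t→e)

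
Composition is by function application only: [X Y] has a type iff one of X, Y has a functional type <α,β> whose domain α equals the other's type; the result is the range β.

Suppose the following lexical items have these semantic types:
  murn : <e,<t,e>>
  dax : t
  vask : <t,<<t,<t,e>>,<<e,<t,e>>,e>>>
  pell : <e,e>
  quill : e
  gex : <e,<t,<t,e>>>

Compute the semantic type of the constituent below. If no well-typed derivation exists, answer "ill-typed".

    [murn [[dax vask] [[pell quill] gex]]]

e

[dax vask]: vask is <t,<<t,<t,e>>,<<e,<t,e>>,e>>>, dax is t; result <<t,<t,e>>,<<e,<t,e>>,e>>.
[pell quill]: pell is <e,e>, quill is e; result e.
[[pell quill] gex]: gex is <e,<t,<t,e>>>, [pell quill] is e; result <t,<t,e>>.
[[dax vask] [[pell quill] gex]]: [dax vask] is <<t,<t,e>>,<<e,<t,e>>,e>>, [[pell quill] gex] is <t,<t,e>>; result <<e,<t,e>>,e>.
[murn [[dax vask] [[pell quill] gex]]]: [[dax vask] [[pell quill] gex]] is <<e,<t,e>>,e>, murn is <e,<t,e>>; result e.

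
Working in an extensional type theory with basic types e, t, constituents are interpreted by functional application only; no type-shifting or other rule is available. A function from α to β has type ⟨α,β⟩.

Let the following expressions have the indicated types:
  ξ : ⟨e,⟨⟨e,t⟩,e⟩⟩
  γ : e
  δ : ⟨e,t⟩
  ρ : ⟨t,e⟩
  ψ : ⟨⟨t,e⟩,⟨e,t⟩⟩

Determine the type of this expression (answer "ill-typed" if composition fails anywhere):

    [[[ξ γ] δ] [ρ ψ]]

t

At [ξ γ], ξ : ⟨e,⟨⟨e,t⟩,e⟩⟩ takes γ : e, giving ⟨⟨e,t⟩,e⟩.
At [[ξ γ] δ], [ξ γ] : ⟨⟨e,t⟩,e⟩ takes δ : ⟨e,t⟩, giving e.
At [ρ ψ], ψ : ⟨⟨t,e⟩,⟨e,t⟩⟩ takes ρ : ⟨t,e⟩, giving ⟨e,t⟩.
At [[[ξ γ] δ] [ρ ψ]], [ρ ψ] : ⟨e,t⟩ takes [[ξ γ] δ] : e, giving t.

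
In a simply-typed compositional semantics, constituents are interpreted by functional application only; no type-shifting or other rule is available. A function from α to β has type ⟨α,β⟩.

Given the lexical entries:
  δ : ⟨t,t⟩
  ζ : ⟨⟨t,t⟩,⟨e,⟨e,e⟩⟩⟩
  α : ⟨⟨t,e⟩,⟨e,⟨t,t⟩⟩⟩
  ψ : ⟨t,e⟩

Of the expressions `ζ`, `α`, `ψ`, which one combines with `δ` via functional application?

ζ — combines: ζ : ⟨⟨t,t⟩,⟨e,⟨e,e⟩⟩⟩ takes δ : ⟨t,t⟩ as argument, giving ⟨e,⟨e,e⟩⟩.
α : ⟨⟨t,e⟩,⟨e,⟨t,t⟩⟩⟩ — no; δ wants t, and α wants ⟨t,e⟩.
ψ : ⟨t,e⟩ — no; δ wants t, and ψ wants t.

ζ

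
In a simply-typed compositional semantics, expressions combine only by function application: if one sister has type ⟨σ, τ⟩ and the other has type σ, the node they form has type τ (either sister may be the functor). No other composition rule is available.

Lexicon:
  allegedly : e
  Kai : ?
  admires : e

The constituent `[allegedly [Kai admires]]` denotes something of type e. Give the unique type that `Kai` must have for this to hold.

At [allegedly [Kai admires]] (required: e): allegedly is e, which is not a function with range e; hence [Kai admires] is the functor — type ⟨e, e⟩.
At [Kai admires] (required: ⟨e, e⟩): admires is e, which is not a function with range ⟨e, e⟩; hence Kai is the functor — type ⟨e, ⟨e, e⟩⟩.

⟨e, ⟨e, e⟩⟩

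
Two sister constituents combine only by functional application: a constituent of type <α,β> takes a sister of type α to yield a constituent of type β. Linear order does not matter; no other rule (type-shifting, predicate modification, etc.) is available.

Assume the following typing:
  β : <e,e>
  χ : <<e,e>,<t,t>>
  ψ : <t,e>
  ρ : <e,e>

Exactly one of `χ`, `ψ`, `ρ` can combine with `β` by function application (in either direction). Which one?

χ — combines: χ : <<e,e>,<t,t>> takes β : <e,e> as argument, giving <t,t>.
ψ : <t,e> — no; β wants e, and ψ wants t.
ρ : <e,e> — no; β wants e, and ρ wants e.

χ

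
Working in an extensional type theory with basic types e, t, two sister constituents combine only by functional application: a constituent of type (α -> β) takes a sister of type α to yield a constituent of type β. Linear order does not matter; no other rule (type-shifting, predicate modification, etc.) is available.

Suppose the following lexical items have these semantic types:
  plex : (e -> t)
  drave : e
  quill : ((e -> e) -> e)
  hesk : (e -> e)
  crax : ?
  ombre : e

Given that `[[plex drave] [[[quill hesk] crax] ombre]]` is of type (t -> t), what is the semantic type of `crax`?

[[plex drave] [[[quill hesk] crax] ombre]] must have type (t -> t). The sister [plex drave] has type t; that is not a function onto (t -> t), so [[[quill hesk] crax] ombre] must be the functor, of type (t -> (t -> t)).
[[[quill hesk] crax] ombre] must have type (t -> (t -> t)). The sister ombre has type e; that is not a function onto (t -> (t -> t)), so [[quill hesk] crax] must be the functor, of type (e -> (t -> (t -> t))).
[[quill hesk] crax] must have type (e -> (t -> (t -> t))). The sister [quill hesk] has type e; that is not a function onto (e -> (t -> (t -> t))), so crax must be the functor, of type (e -> (e -> (t -> (t -> t)))).

(e -> (e -> (t -> (t -> t))))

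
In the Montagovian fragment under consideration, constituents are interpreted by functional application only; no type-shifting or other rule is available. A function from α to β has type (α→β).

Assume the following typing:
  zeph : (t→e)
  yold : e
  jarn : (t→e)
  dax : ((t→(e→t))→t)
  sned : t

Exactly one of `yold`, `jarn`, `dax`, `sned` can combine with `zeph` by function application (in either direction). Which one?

yold : e — zeph needs t; yold needs nothing (atomic); neither fits.
jarn : (t→e) — zeph needs t; jarn needs t; neither fits.
dax : ((t→(e→t))→t) — zeph needs t; dax needs (t→(e→t)); neither fits.
sned — combines: zeph : (t→e) takes sned : t as argument, giving e.

sned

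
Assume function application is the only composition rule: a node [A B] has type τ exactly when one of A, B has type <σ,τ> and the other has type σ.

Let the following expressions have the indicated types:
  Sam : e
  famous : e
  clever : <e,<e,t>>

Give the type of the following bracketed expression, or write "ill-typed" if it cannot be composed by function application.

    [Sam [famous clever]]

[famous clever]: <e,<e,t>> applied to e yields <e,t>.
[Sam [famous clever]]: <e,t> applied to e yields t.

t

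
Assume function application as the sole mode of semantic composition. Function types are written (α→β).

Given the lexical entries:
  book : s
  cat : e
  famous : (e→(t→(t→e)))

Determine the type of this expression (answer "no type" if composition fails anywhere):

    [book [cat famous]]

no type

[cat famous] — famous of type (e→(t→(t→e))) combines with cat of type e: type (t→(t→e)).
[book [cat famous]]: s with (t→(t→e)) — neither is a function whose domain matches the other; composition fails here.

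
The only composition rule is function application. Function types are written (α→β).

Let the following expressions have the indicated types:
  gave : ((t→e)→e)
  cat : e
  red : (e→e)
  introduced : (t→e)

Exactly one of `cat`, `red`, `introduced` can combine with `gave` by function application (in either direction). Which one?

introduced

cat : e — does not combine with gave.
red : (e→e) — does not combine with gave.
introduced — combines: gave : ((t→e)→e) takes introduced : (t→e) as argument, giving e.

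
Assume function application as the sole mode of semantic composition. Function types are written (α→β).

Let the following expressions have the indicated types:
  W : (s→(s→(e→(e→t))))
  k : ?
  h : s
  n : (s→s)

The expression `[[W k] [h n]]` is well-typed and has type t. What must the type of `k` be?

For [[W k] [h n]] to have type t with [h n] of type s, [W k] must be the function: [W k] : (s→t).
For [W k] to have type (s→t) with W of type (s→(s→(e→(e→t)))), k must be the function: k : ((s→(s→(e→(e→t))))→(s→t)).

((s→(s→(e→(e→t))))→(s→t))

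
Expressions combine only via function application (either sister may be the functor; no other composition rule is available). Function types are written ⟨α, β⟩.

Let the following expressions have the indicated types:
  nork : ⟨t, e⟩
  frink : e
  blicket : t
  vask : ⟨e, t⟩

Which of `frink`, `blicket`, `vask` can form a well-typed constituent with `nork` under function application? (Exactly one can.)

blicket

frink : e — nork needs t; frink needs nothing (atomic); neither fits.
blicket — combines: nork : ⟨t, e⟩ takes blicket : t as argument, giving e.
vask : ⟨e, t⟩ — nork needs t; vask needs e; neither fits.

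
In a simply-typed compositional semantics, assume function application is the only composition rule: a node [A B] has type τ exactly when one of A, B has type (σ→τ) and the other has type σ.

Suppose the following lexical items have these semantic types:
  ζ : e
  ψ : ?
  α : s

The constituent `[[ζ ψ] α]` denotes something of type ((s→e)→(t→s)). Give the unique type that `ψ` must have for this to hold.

(e→(s→((s→e)→(t→s))))

At [[ζ ψ] α] (required: ((s→e)→(t→s))): α is s, which is not a function with range ((s→e)→(t→s)); hence [ζ ψ] is the functor — type (s→((s→e)→(t→s))).
At [ζ ψ] (required: (s→((s→e)→(t→s)))): ζ is e, which is not a function with range (s→((s→e)→(t→s))); hence ψ is the functor — type (e→(s→((s→e)→(t→s)))).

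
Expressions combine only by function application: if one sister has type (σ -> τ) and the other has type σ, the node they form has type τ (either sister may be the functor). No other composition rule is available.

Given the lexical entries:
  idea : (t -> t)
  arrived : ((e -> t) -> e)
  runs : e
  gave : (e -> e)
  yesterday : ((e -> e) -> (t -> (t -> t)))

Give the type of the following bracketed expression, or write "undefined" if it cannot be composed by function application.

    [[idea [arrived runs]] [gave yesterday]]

undefined

[arrived runs]: ((e -> t) -> e) and e cannot combine by function application — type clash.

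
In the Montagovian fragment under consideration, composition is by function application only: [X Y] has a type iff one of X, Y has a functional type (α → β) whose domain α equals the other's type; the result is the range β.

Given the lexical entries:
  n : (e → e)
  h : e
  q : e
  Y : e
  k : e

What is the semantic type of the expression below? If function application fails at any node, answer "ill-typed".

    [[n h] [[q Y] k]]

ill-typed

[n h]: functor n : (e → e), argument h : e; result e.
[q Y]: e with e — neither is a function whose domain matches the other; composition fails here.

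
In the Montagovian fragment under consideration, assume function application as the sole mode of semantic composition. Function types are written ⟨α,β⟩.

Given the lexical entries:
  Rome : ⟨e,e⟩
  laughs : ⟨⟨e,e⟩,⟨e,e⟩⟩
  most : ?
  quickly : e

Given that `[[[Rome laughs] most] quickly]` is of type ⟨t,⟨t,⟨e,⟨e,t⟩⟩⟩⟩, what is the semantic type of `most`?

⟨⟨e,e⟩,⟨e,⟨t,⟨t,⟨e,⟨e,t⟩⟩⟩⟩⟩⟩

[[[Rome laughs] most] quickly] is required to be ⟨t,⟨t,⟨e,⟨e,t⟩⟩⟩⟩. quickly : e cannot yield ⟨t,⟨t,⟨e,⟨e,t⟩⟩⟩⟩ as functor, so [[Rome laughs] most] : ⟨e,⟨t,⟨t,⟨e,⟨e,t⟩⟩⟩⟩⟩.
[[Rome laughs] most] is required to be ⟨e,⟨t,⟨t,⟨e,⟨e,t⟩⟩⟩⟩⟩. [Rome laughs] : ⟨e,e⟩ cannot yield ⟨e,⟨t,⟨t,⟨e,⟨e,t⟩⟩⟩⟩⟩ as functor, so most : ⟨⟨e,e⟩,⟨e,⟨t,⟨t,⟨e,⟨e,t⟩⟩⟩⟩⟩⟩.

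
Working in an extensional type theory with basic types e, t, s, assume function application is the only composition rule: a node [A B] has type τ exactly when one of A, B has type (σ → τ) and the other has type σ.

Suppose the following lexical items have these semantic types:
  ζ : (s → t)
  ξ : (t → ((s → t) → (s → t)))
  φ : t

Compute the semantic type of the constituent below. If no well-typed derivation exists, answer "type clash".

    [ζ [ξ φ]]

(s → t)

[ξ φ]: ξ is (t → ((s → t) → (s → t))), φ is t; result ((s → t) → (s → t)).
[ζ [ξ φ]]: [ξ φ] is ((s → t) → (s → t)), ζ is (s → t); result (s → t).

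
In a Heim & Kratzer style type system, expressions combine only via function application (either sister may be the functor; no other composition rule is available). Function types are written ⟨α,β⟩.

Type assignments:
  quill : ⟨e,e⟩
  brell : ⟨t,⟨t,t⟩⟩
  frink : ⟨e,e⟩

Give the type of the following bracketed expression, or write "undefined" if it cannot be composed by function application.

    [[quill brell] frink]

[quill brell]: ⟨e,e⟩ and ⟨t,⟨t,t⟩⟩ cannot combine by function application — type clash.

undefined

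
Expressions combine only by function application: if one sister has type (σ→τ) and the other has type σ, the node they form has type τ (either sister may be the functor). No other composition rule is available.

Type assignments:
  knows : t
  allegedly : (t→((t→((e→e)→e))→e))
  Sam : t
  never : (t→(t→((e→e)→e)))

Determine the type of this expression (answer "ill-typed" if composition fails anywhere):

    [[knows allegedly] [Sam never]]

[knows allegedly] — allegedly of type (t→((t→((e→e)→e))→e)) combines with knows of type t: type ((t→((e→e)→e))→e).
[Sam never] — never of type (t→(t→((e→e)→e))) combines with Sam of type t: type (t→((e→e)→e)).
[[knows allegedly] [Sam never]] — [knows allegedly] of type ((t→((e→e)→e))→e) combines with [Sam never] of type (t→((e→e)→e)): type e.

e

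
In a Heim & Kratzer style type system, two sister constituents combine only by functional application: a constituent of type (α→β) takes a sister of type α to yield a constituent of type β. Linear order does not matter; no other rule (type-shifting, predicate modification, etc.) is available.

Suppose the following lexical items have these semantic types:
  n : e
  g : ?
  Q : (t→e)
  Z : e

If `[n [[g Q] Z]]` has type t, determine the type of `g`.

((t→e)→(e→(e→t)))

[n [[g Q] Z]] is required to be t. n : e cannot yield t as functor, so [[g Q] Z] : (e→t).
[[g Q] Z] is required to be (e→t). Z : e cannot yield (e→t) as functor, so [g Q] : (e→(e→t)).
[g Q] is required to be (e→(e→t)). Q : (t→e) cannot yield (e→(e→t)) as functor, so g : ((t→e)→(e→(e→t))).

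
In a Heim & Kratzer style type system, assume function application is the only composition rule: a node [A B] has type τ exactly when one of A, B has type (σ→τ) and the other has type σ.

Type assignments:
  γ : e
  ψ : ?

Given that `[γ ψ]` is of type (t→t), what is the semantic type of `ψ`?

(e→(t→t))

At [γ ψ] (required: (t→t)): γ is e, which is not a function with range (t→t); hence ψ is the functor — type (e→(t→t)).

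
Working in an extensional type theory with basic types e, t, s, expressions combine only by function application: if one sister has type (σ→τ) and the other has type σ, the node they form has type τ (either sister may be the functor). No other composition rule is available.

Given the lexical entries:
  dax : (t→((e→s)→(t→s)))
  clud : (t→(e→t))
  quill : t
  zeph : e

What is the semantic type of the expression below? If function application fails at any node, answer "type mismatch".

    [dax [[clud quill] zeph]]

((e→s)→(t→s))

[clud quill]: clud is (t→(e→t)), quill is t; result (e→t).
[[clud quill] zeph]: [clud quill] is (e→t), zeph is e; result t.
[dax [[clud quill] zeph]]: dax is (t→((e→s)→(t→s))), [[clud quill] zeph] is t; result ((e→s)→(t→s)).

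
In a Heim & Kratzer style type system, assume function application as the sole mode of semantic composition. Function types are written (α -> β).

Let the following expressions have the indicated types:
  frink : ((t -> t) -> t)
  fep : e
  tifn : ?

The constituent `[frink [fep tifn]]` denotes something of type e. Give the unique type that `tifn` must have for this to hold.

[frink [fep tifn]] must have type e. The sister frink has type ((t -> t) -> t); that is not a function onto e, so [fep tifn] must be the functor, of type (((t -> t) -> t) -> e).
[fep tifn] must have type (((t -> t) -> t) -> e). The sister fep has type e; that is not a function onto (((t -> t) -> t) -> e), so tifn must be the functor, of type (e -> (((t -> t) -> t) -> e)).

(e -> (((t -> t) -> t) -> e))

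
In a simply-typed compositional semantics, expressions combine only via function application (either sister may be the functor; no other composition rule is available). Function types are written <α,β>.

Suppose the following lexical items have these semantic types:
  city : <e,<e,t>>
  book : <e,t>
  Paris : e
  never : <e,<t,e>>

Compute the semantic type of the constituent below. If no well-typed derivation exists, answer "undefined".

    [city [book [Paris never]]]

[Paris never]: functor never : <e,<t,e>>, argument Paris : e; result <t,e>.
[book [Paris never]]: <e,t> with <t,e> — neither is a function whose domain matches the other; composition fails here.

undefined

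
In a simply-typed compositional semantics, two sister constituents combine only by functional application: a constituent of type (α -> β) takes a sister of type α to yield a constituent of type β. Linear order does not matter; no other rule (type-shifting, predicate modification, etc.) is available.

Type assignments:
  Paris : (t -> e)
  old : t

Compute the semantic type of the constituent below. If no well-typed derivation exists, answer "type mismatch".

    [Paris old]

At [Paris old], Paris : (t -> e) takes old : t, giving e.

e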